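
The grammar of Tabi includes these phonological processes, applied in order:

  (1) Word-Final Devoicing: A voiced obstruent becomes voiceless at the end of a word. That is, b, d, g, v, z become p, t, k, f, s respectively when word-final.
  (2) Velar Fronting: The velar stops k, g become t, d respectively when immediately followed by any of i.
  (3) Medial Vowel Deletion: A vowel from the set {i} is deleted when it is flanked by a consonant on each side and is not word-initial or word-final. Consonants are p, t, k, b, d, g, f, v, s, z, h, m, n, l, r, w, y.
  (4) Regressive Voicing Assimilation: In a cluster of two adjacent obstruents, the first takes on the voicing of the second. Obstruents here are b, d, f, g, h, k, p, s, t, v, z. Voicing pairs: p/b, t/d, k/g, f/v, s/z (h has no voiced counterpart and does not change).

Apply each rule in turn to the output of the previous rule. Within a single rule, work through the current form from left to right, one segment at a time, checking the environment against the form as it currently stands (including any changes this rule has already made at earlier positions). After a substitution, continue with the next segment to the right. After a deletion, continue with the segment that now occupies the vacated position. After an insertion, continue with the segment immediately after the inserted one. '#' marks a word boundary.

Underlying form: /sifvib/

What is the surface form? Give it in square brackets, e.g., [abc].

(1) Word-Final Devoicing: [sifvib] → [sifvip]
(2) Velar Fronting: no change — [sifvip]
(3) Medial Vowel Deletion: [sifvip] → [sfvp]
(4) Regressive Voicing Assimilation: [sfvp] → [svfp]

[svfp]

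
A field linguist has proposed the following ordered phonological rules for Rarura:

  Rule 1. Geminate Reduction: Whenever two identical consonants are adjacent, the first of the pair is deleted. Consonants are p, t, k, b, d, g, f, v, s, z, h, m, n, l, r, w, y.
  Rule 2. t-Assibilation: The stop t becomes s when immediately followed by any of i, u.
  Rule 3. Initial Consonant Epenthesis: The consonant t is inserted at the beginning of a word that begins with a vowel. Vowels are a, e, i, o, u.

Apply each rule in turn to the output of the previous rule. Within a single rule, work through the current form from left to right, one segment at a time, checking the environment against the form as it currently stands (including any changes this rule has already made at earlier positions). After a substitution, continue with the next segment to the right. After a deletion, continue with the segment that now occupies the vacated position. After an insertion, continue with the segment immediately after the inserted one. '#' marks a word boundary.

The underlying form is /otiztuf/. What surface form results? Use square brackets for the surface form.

Rule 1 Geminate Reduction: no change — [otiztuf]
Rule 2 t-Assibilation: [otiztuf] → [osizsuf]
Rule 3 Initial Consonant Epenthesis: [osizsuf] → [tosizsuf]

[tosizsuf]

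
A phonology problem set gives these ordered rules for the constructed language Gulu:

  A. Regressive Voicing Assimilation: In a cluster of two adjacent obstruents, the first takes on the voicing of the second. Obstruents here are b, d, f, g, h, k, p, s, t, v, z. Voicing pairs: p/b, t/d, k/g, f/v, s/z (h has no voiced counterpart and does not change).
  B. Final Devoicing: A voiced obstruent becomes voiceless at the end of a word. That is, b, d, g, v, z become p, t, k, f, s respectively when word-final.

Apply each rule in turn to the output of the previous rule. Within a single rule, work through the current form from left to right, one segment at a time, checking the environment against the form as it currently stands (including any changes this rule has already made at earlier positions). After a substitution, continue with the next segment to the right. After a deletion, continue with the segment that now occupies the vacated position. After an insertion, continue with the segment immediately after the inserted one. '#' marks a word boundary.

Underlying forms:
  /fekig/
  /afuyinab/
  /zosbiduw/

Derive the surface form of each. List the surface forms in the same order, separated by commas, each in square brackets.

/fekig/:
  A Regressive Voicing Assimilation: no change — [fekig]
  B Final Devoicing: [fekig] → [fekik]
/afuyinab/:
  A Regressive Voicing Assimilation: no change — [afuyinab]
  B Final Devoicing: [afuyinab] → [afuyinap]
/zosbiduw/:
  A Regressive Voicing Assimilation: [zosbiduw] → [zozbiduw]
  B Final Devoicing: no change — [zozbiduw]

[fekik], [afuyinap], [zozbiduw]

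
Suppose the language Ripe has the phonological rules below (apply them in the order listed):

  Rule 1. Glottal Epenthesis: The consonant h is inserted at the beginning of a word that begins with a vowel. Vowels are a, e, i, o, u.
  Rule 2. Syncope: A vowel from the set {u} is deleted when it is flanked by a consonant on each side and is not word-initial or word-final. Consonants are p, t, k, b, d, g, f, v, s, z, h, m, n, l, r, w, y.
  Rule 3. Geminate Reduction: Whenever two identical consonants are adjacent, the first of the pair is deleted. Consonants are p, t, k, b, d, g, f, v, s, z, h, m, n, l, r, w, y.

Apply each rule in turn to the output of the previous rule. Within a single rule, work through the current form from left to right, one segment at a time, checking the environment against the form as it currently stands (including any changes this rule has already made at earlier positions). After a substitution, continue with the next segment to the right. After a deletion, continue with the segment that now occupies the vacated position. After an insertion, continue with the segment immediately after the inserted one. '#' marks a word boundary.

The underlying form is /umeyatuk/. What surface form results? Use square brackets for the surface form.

Rule 1 Glottal Epenthesis: [umeyatuk] → [humeyatuk]
Rule 2 Syncope: [humeyatuk] → [hmeyatk]
Rule 3 Geminate Reduction: no change — [hmeyatk]

[hmeyatk]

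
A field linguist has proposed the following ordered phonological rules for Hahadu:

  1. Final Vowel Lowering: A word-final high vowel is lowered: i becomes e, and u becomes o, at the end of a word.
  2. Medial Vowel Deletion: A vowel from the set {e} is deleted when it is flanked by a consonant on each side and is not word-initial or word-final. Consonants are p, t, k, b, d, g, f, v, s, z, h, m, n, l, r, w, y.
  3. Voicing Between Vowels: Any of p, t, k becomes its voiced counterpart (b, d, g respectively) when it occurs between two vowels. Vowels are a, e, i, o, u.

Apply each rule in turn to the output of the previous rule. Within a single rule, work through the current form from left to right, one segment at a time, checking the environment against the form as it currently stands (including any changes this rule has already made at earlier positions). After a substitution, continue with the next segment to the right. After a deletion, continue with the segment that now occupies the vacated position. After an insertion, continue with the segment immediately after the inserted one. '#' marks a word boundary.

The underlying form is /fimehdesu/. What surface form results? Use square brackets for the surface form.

[fimhdso]

1 Final Vowel Lowering: [fimehdesu] → [fimehdeso]
2 Medial Vowel Deletion: [fimehdeso] → [fimhdso]
3 Voicing Between Vowels: no change — [fimhdso]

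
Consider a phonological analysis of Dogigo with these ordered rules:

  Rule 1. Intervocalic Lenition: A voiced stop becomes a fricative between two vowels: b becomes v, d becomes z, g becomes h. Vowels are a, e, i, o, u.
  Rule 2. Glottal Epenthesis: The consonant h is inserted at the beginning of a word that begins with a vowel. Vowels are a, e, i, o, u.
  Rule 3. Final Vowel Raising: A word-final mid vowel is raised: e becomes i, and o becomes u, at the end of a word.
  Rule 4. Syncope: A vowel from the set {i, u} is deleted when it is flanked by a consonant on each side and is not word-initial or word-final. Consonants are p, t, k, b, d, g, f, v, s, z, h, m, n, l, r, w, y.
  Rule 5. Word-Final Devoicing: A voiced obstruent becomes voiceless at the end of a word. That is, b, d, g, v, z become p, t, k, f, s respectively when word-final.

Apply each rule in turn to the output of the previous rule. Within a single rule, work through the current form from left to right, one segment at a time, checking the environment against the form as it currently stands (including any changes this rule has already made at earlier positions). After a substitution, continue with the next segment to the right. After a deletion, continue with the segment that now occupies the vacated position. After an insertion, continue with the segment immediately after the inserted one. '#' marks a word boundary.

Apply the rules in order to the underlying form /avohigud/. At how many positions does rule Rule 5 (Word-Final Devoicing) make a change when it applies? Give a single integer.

Rule 1 Intervocalic Lenition: [avohigud] → [avohihud]
Rule 2 Glottal Epenthesis: [avohihud] → [havohihud]
Rule 3 Final Vowel Raising: no change — [havohihud]
Rule 4 Syncope: [havohihud] → [havohhd]
Rule 5 Word-Final Devoicing: [havohhd] → [havohht]
Rule Rule 5 changed 1 position(s).

1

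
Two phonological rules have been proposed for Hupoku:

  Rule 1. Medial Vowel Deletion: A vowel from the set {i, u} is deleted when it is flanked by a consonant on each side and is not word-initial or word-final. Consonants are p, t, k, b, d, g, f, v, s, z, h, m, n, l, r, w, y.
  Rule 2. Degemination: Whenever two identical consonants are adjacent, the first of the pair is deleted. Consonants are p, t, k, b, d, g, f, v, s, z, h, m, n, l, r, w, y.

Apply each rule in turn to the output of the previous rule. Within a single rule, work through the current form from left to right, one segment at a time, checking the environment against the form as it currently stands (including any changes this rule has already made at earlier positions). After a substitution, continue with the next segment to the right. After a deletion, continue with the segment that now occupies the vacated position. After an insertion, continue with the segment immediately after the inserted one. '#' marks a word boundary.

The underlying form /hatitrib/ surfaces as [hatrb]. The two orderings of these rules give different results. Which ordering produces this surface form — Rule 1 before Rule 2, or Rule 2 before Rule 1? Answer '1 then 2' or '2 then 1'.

1 then 2

Order 1 then 2:
  1 Medial Vowel Deletion: [hatitrib] → [hattrb]
  2 Degemination: [hattrb] → [hatrb]
  result: [hatrb]
Order 2 then 1:
  2 Degemination: no change — [hatitrib]
  1 Medial Vowel Deletion: [hatitrib] → [hattrb]
  result: [hattrb]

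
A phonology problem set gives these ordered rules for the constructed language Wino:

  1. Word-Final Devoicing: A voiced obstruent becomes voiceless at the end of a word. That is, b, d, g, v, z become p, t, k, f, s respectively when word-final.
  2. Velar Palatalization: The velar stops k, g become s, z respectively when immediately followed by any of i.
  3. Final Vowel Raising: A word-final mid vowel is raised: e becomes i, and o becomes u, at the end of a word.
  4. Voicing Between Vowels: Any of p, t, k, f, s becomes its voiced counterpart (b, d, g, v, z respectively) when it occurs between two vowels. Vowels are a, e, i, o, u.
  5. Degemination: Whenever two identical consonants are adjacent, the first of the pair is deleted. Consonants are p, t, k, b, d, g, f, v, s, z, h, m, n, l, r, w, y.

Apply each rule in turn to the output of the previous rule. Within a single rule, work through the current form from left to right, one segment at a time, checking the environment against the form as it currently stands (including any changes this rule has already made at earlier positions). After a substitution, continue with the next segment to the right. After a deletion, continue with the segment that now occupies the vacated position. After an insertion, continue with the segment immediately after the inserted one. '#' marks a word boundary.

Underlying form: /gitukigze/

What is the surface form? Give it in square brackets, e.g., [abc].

[ziduzigzi]

1 Word-Final Devoicing: no change — [gitukigze]
2 Velar Palatalization: [gitukigze] → [zitusigze]
3 Final Vowel Raising: [zitusigze] → [zitusigzi]
4 Voicing Between Vowels: [zitusigzi] → [ziduzigzi]
5 Degemination: no change — [ziduzigzi]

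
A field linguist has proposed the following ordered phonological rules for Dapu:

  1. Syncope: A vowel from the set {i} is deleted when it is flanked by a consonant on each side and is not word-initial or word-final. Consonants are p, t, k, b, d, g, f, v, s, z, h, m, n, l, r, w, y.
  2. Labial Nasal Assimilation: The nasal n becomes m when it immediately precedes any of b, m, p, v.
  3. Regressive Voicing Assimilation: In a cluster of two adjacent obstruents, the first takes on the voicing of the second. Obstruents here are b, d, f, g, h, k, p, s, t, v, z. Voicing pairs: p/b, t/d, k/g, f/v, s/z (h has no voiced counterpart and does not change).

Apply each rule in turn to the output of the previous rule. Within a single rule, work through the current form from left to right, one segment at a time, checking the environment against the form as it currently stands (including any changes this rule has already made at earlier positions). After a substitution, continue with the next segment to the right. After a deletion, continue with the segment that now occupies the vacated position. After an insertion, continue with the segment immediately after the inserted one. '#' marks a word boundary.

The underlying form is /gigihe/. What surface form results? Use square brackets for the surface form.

1 Syncope: [gigihe] → [gghe]
2 Labial Nasal Assimilation: no change — [gghe]
3 Regressive Voicing Assimilation: [gghe] → [gkhe]

[gkhe]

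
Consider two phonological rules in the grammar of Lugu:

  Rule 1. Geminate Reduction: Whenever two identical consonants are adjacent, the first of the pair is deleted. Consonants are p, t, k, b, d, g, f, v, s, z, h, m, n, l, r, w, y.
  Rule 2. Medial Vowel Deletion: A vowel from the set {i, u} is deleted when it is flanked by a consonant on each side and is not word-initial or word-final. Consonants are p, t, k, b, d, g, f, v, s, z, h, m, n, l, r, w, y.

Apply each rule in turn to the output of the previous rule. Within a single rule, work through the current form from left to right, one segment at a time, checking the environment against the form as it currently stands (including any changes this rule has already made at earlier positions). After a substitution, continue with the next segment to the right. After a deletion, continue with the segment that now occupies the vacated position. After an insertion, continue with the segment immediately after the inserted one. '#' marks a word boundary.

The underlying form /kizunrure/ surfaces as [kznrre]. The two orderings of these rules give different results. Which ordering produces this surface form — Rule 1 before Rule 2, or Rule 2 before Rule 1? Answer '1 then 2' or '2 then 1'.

Order 1 then 2:
  1 Geminate Reduction: no change — [kizunrure]
  2 Medial Vowel Deletion: [kizunrure] → [kznrre]
  result: [kznrre]
Order 2 then 1:
  2 Medial Vowel Deletion: [kizunrure] → [kznrre]
  1 Geminate Reduction: [kznrre] → [kznre]
  result: [kznre]

1 then 2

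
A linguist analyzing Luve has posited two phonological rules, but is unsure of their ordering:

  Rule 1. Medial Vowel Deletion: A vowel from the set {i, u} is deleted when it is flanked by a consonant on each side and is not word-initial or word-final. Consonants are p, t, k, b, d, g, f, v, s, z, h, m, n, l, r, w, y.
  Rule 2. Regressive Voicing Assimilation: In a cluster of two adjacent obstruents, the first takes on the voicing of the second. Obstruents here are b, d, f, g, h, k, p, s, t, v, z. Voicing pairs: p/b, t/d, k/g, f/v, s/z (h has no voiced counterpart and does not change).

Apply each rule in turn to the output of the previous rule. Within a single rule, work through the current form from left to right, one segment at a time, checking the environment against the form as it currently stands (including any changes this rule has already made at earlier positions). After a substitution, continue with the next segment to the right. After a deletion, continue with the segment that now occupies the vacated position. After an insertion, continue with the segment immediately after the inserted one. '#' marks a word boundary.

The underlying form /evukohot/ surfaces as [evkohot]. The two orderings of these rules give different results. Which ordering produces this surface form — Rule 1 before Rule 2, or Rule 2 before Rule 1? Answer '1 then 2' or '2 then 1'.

Order 1 then 2:
  1 Medial Vowel Deletion: [evukohot] → [evkohot]
  2 Regressive Voicing Assimilation: [evkohot] → [efkohot]
  result: [efkohot]
Order 2 then 1:
  2 Regressive Voicing Assimilation: no change — [evukohot]
  1 Medial Vowel Deletion: [evukohot] → [evkohot]
  result: [evkohot]

2 then 1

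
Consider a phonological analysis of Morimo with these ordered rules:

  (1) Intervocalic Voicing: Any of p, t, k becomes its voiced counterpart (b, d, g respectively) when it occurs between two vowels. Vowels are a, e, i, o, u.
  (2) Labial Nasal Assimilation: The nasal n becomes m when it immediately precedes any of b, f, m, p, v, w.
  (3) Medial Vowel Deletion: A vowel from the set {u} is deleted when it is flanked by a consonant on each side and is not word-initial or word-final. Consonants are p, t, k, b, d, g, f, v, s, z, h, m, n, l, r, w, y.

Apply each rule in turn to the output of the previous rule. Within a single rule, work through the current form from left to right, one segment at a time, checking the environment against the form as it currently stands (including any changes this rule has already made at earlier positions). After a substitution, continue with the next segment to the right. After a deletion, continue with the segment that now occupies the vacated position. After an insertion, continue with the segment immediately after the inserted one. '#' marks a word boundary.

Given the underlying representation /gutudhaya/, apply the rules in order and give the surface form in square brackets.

[gddhaya]

(1) Intervocalic Voicing: [gutudhaya] → [gududhaya]
(2) Labial Nasal Assimilation: no change — [gududhaya]
(3) Medial Vowel Deletion: [gududhaya] → [gddhaya]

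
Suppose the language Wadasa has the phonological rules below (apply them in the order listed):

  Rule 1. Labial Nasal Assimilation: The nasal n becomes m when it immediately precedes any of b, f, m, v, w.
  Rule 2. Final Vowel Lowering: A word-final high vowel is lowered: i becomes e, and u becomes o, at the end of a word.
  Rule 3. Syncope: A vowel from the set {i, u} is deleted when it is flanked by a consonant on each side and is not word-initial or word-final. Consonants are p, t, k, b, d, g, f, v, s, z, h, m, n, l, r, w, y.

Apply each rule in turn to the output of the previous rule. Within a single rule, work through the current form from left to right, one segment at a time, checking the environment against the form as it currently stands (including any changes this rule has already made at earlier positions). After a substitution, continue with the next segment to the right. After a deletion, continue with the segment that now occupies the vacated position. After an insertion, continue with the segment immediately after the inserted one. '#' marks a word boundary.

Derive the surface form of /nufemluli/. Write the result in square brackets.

[nfemlle]

Rule 1 Labial Nasal Assimilation: no change — [nufemluli]
Rule 2 Final Vowel Lowering: [nufemluli] → [nufemlule]
Rule 3 Syncope: [nufemlule] → [nfemlle]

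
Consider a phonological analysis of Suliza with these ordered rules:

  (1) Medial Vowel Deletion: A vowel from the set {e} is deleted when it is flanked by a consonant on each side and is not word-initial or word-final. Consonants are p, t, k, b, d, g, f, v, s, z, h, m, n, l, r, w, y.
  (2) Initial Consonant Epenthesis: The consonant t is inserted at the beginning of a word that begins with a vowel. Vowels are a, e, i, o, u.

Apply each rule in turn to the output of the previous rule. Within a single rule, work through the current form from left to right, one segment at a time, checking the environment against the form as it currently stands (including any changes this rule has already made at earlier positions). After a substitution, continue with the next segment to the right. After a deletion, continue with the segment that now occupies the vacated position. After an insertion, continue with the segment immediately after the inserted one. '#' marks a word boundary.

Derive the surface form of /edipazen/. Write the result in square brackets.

[tedipazn]

(1) Medial Vowel Deletion: [edipazen] → [edipazn]
(2) Initial Consonant Epenthesis: [edipazn] → [tedipazn]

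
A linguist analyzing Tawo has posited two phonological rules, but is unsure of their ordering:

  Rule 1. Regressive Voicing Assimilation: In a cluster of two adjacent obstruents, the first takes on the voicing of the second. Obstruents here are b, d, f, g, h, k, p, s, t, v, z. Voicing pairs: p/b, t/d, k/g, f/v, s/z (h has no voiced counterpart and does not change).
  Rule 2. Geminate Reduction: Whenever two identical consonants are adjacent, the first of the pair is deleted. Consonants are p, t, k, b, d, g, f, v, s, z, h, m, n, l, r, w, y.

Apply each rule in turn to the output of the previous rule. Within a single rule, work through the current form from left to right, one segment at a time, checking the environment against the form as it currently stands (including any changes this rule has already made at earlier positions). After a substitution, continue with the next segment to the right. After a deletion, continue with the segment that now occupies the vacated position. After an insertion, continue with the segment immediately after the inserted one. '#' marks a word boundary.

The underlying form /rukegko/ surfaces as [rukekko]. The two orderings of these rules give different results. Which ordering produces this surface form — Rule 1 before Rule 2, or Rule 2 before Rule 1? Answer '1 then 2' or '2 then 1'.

Order 1 then 2:
  1 Regressive Voicing Assimilation: [rukegko] → [rukekko]
  2 Geminate Reduction: [rukekko] → [rukeko]
  result: [rukeko]
Order 2 then 1:
  2 Geminate Reduction: no change — [rukegko]
  1 Regressive Voicing Assimilation: [rukegko] → [rukekko]
  result: [rukekko]

2 then 1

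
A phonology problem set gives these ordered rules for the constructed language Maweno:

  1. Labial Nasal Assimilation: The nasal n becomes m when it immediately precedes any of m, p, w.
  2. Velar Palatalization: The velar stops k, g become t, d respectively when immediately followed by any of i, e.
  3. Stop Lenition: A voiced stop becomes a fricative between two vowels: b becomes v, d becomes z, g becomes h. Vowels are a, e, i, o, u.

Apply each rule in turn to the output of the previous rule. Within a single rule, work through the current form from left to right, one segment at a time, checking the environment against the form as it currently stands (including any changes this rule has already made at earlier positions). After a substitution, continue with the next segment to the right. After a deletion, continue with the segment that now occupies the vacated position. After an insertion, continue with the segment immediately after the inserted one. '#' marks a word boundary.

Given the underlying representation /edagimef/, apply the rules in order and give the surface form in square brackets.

[ezazimef]

1 Labial Nasal Assimilation: no change — [edagimef]
2 Velar Palatalization: [edagimef] → [edadimef]
3 Stop Lenition: [edadimef] → [ezazimef]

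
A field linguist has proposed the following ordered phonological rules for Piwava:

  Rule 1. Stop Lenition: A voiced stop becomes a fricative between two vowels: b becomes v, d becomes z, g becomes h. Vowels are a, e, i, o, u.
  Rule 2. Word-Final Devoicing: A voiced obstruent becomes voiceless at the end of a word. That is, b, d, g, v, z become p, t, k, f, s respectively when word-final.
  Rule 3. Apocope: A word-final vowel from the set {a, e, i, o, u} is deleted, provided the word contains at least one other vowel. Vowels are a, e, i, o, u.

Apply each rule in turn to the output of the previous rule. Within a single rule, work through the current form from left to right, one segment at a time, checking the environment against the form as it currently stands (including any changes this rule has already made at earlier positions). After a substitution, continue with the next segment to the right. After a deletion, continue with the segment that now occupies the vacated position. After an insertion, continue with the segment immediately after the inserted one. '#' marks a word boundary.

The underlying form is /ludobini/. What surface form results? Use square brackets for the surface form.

Rule 1 Stop Lenition: [ludobini] → [luzovini]
Rule 2 Word-Final Devoicing: no change — [luzovini]
Rule 3 Apocope: [luzovini] → [luzovin]

[luzovin]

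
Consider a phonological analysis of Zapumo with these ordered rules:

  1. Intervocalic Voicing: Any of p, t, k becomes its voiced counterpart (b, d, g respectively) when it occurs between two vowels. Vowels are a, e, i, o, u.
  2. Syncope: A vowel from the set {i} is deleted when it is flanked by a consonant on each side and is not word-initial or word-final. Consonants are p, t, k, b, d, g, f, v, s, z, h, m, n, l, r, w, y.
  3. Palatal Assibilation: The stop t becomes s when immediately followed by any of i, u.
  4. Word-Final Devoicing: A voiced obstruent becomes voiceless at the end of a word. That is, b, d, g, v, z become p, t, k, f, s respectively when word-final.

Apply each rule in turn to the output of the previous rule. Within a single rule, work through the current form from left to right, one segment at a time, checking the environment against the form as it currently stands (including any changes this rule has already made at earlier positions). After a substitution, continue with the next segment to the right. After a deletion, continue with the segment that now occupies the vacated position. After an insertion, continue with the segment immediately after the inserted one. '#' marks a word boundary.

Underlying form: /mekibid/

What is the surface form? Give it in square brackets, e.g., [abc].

[megbt]

1 Intervocalic Voicing: [mekibid] → [megibid]
2 Syncope: [megibid] → [megbd]
3 Palatal Assibilation: no change — [megbd]
4 Word-Final Devoicing: [megbd] → [megbt]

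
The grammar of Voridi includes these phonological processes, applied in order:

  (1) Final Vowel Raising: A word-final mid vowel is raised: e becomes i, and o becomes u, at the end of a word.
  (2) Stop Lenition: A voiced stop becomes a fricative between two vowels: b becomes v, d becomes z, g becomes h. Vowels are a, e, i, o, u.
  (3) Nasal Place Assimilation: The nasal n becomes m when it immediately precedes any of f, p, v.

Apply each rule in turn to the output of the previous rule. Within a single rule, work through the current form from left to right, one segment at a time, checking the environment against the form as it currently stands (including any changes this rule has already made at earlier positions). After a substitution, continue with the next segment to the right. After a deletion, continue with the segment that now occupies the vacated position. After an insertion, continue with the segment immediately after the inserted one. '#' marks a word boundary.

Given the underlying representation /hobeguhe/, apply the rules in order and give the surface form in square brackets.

[hovehuhi]

(1) Final Vowel Raising: [hobeguhe] → [hobeguhi]
(2) Stop Lenition: [hobeguhi] → [hovehuhi]
(3) Nasal Place Assimilation: no change — [hovehuhi]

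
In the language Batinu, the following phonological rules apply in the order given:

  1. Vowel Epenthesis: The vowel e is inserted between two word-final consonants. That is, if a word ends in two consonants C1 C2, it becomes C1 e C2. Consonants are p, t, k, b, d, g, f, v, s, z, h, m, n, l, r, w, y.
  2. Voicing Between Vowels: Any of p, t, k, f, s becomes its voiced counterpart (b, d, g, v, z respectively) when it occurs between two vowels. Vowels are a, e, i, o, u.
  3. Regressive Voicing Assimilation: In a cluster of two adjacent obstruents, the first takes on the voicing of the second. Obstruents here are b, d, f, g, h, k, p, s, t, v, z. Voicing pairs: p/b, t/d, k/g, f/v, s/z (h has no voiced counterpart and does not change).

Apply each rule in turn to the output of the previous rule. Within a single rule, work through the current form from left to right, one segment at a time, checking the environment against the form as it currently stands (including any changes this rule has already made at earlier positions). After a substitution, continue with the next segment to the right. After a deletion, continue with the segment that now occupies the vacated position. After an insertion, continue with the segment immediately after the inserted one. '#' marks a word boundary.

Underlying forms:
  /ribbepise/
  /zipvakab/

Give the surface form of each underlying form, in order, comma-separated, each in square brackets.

[ribbebize], [zibvagab]

/ribbepise/:
  1 Vowel Epenthesis: no change — [ribbepise]
  2 Voicing Between Vowels: [ribbepise] → [ribbebize]
  3 Regressive Voicing Assimilation: no change — [ribbebize]
/zipvakab/:
  1 Vowel Epenthesis: no change — [zipvakab]
  2 Voicing Between Vowels: [zipvakab] → [zipvagab]
  3 Regressive Voicing Assimilation: [zipvagab] → [zibvagab]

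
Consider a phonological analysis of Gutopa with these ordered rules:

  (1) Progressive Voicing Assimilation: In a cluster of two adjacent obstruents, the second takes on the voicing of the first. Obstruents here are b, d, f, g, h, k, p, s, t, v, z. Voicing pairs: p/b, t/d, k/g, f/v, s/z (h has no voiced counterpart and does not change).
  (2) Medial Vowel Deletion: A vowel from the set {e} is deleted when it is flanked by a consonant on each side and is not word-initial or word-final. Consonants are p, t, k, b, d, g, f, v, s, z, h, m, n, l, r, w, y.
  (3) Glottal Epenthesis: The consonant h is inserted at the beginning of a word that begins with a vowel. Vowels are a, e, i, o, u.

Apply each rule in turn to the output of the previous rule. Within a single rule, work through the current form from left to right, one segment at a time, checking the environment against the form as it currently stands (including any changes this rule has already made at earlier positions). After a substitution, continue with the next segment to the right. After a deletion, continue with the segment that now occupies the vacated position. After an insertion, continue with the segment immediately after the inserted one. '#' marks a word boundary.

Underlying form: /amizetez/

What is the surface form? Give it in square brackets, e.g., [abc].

(1) Progressive Voicing Assimilation: no change — [amizetez]
(2) Medial Vowel Deletion: [amizetez] → [amiztz]
(3) Glottal Epenthesis: [amiztz] → [hamiztz]

[hamiztz]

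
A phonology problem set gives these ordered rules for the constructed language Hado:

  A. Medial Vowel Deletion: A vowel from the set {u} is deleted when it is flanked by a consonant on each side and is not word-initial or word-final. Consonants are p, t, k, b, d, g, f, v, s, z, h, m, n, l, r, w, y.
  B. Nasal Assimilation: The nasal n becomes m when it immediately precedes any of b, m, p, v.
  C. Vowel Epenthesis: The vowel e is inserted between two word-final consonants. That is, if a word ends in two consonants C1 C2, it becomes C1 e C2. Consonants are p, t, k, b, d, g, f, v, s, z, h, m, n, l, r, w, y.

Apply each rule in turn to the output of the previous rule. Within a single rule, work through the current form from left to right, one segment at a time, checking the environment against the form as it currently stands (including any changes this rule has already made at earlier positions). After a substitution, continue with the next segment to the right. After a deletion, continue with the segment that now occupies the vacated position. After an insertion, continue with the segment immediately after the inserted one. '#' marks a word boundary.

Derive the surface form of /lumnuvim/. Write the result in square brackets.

[lmmvim]

A Medial Vowel Deletion: [lumnuvim] → [lmnvim]
B Nasal Assimilation: [lmnvim] → [lmmvim]
C Vowel Epenthesis: no change — [lmmvim]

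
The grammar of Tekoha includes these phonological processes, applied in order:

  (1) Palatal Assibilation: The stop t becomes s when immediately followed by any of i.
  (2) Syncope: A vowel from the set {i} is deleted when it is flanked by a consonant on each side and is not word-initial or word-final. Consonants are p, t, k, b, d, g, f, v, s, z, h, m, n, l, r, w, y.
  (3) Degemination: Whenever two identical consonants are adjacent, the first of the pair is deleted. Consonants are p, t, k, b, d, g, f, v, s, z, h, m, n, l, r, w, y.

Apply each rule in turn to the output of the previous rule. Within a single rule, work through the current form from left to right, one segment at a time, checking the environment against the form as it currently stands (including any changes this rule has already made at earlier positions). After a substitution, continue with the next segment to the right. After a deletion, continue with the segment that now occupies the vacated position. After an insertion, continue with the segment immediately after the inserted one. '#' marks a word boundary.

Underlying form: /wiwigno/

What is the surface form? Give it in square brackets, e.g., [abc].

[wgno]

(1) Palatal Assibilation: no change — [wiwigno]
(2) Syncope: [wiwigno] → [wwgno]
(3) Degemination: [wwgno] → [wgno]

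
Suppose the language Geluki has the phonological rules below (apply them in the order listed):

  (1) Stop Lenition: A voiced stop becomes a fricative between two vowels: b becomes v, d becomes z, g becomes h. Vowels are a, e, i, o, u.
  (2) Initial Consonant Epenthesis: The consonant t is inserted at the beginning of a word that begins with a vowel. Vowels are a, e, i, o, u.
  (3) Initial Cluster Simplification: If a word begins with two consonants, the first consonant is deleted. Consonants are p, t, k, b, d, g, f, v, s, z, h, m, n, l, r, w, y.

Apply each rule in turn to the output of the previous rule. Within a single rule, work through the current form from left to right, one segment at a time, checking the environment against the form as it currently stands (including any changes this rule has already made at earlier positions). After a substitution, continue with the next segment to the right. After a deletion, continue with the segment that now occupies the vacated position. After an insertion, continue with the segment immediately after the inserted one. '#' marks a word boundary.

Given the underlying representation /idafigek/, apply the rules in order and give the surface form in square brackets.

[tizafihek]

(1) Stop Lenition: [idafigek] → [izafihek]
(2) Initial Consonant Epenthesis: [izafihek] → [tizafihek]
(3) Initial Cluster Simplification: no change — [tizafihek]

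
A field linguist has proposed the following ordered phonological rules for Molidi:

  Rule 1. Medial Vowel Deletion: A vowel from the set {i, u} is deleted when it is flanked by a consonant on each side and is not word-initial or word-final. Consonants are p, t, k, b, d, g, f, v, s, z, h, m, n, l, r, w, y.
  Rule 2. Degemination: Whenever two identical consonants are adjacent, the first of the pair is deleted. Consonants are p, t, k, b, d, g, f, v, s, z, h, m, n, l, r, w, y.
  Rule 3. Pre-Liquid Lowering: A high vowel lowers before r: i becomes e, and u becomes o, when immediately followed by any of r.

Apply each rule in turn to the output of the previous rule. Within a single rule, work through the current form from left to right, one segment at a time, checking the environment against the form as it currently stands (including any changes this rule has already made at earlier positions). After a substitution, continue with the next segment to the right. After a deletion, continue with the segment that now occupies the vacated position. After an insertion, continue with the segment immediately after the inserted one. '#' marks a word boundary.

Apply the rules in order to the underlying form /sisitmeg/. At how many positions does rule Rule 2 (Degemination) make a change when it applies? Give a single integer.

Rule 1 Medial Vowel Deletion: [sisitmeg] → [sstmeg]
Rule 2 Degemination: [sstmeg] → [stmeg]
Rule 3 Pre-Liquid Lowering: no change — [stmeg]
Rule Rule 2 changed 1 position(s).

1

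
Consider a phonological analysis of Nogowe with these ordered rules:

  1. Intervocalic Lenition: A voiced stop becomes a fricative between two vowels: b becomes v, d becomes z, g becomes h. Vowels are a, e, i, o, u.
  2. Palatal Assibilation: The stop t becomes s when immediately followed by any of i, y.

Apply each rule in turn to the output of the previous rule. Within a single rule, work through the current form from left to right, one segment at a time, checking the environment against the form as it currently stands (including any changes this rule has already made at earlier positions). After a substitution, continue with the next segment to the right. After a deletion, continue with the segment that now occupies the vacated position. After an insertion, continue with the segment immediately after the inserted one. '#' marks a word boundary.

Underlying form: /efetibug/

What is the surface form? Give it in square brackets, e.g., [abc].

[efesivug]

1 Intervocalic Lenition: [efetibug] → [efetivug]
2 Palatal Assibilation: [efetivug] → [efesivug]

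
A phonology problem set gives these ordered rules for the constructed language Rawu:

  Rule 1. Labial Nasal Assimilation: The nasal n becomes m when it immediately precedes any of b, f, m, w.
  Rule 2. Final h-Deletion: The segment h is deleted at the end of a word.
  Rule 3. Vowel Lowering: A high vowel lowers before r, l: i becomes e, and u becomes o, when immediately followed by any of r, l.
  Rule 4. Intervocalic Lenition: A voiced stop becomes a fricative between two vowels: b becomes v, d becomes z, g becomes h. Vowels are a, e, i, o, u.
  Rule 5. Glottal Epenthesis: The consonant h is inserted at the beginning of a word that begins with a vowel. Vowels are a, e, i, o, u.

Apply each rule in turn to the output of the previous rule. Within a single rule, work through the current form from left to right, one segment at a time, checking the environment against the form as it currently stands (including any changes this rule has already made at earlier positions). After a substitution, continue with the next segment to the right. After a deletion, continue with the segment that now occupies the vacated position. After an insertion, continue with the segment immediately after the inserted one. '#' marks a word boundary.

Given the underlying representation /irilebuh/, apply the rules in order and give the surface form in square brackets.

[herelevu]

Rule 1 Labial Nasal Assimilation: no change — [irilebuh]
Rule 2 Final h-Deletion: [irilebuh] → [irilebu]
Rule 3 Vowel Lowering: [irilebu] → [erelebu]
Rule 4 Intervocalic Lenition: [erelebu] → [erelevu]
Rule 5 Glottal Epenthesis: [erelevu] → [herelevu]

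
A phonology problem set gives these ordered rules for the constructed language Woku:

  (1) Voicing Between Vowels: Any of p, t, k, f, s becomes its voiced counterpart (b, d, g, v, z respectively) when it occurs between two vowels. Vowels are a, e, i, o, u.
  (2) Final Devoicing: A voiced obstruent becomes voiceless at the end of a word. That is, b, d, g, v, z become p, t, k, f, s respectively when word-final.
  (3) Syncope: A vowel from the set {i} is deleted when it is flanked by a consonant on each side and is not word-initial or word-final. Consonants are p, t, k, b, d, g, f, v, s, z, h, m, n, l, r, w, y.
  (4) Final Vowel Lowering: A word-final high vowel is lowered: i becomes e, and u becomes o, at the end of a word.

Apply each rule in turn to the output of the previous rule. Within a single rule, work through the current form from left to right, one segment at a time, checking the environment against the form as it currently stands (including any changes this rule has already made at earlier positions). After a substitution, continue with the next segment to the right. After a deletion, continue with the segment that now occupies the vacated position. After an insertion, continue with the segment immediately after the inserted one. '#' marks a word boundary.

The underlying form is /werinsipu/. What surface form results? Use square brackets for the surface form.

(1) Voicing Between Vowels: [werinsipu] → [werinsibu]
(2) Final Devoicing: no change — [werinsibu]
(3) Syncope: [werinsibu] → [wernsbu]
(4) Final Vowel Lowering: [wernsbu] → [wernsbo]

[wernsbo]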